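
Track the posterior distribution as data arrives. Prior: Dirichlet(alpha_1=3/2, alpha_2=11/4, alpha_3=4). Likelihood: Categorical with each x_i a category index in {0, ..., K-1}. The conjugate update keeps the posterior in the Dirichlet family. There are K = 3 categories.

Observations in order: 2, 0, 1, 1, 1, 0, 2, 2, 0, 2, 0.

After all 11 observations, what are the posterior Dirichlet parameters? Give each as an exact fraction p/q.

alpha_1=11/2, alpha_2=23/4, alpha_3=8

obs 1: x=2 → posterior Dirichlet(3/2, 11/4, 5)
obs 2: x=0 → posterior Dirichlet(5/2, 11/4, 5)
obs 3: x=1 → posterior Dirichlet(5/2, 15/4, 5)
obs 4: x=1 → posterior Dirichlet(5/2, 19/4, 5)
obs 5: x=1 → posterior Dirichlet(5/2, 23/4, 5)
obs 6: x=0 → posterior Dirichlet(7/2, 23/4, 5)
obs 7: x=2 → posterior Dirichlet(7/2, 23/4, 6)
obs 8: x=2 → posterior Dirichlet(7/2, 23/4, 7)
obs 9: x=0 → posterior Dirichlet(9/2, 23/4, 7)
obs 10: x=2 → posterior Dirichlet(9/2, 23/4, 8)
obs 11: x=0 → posterior Dirichlet(11/2, 23/4, 8)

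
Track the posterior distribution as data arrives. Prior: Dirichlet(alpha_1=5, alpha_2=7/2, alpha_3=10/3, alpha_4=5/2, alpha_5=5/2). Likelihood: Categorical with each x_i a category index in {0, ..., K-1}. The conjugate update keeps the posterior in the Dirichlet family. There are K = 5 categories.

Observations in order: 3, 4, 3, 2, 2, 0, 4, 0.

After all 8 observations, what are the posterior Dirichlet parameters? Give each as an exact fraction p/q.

alpha_1=7, alpha_2=7/2, alpha_3=16/3, alpha_4=9/2, alpha_5=9/2

obs 1: x=3 → posterior Dirichlet(5, 7/2, 10/3, 7/2, 5/2)
obs 2: x=4 → posterior Dirichlet(5, 7/2, 10/3, 7/2, 7/2)
obs 3: x=3 → posterior Dirichlet(5, 7/2, 10/3, 9/2, 7/2)
obs 4: x=2 → posterior Dirichlet(5, 7/2, 13/3, 9/2, 7/2)
obs 5: x=2 → posterior Dirichlet(5, 7/2, 16/3, 9/2, 7/2)
obs 6: x=0 → posterior Dirichlet(6, 7/2, 16/3, 9/2, 7/2)
obs 7: x=4 → posterior Dirichlet(6, 7/2, 16/3, 9/2, 9/2)
obs 8: x=0 → posterior Dirichlet(7, 7/2, 16/3, 9/2, 9/2)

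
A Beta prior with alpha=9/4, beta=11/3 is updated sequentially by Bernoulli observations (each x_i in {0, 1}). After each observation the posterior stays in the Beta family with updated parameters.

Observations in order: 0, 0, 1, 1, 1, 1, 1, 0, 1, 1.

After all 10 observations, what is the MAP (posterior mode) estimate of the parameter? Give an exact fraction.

obs 1: x=0 → posterior Beta(9/4, 14/3)
obs 2: x=0 → posterior Beta(9/4, 17/3)
obs 3: x=1 → posterior Beta(13/4, 17/3)
obs 4: x=1 → posterior Beta(17/4, 17/3)
obs 5: x=1 → posterior Beta(21/4, 17/3)
obs 6: x=1 → posterior Beta(25/4, 17/3)
obs 7: x=1 → posterior Beta(29/4, 17/3)
obs 8: x=0 → posterior Beta(29/4, 20/3)
obs 9: x=1 → posterior Beta(33/4, 20/3)
obs 10: x=1 → posterior Beta(37/4, 20/3)

99/167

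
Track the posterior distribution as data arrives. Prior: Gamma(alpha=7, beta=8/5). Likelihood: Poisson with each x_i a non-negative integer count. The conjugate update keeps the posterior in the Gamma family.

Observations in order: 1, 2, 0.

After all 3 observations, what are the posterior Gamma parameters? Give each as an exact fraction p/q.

alpha=10, beta=23/5

obs 1: x=1 → posterior Gamma(8, 13/5)
obs 2: x=2 → posterior Gamma(10, 18/5)
obs 3: x=0 → posterior Gamma(10, 23/5)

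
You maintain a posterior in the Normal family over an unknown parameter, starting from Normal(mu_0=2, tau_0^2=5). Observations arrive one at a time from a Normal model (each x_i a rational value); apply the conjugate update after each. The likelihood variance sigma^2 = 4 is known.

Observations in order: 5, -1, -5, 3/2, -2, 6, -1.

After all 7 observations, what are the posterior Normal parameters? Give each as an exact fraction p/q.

mu_0=17/26, tau_0^2=20/39

obs 1: x=5 → posterior Normal(11/3, 20/9)
obs 2: x=-1 → posterior Normal(2, 10/7)
obs 3: x=-5 → posterior Normal(3/19, 20/19)
obs 4: x=3/2 → posterior Normal(7/16, 5/6)
obs 5: x=-2 → posterior Normal(1/58, 20/29)
obs 6: x=6 → posterior Normal(61/68, 10/17)
obs 7: x=-1 → posterior Normal(17/26, 20/39)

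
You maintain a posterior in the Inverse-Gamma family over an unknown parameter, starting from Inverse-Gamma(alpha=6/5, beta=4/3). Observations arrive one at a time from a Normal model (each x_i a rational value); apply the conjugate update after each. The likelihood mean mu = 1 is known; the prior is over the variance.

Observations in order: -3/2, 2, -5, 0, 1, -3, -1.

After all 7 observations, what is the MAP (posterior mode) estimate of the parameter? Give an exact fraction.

obs 1: x=-3/2 → posterior Inverse-Gamma(17/10, 107/24)
obs 2: x=2 → posterior Inverse-Gamma(11/5, 119/24)
obs 3: x=-5 → posterior Inverse-Gamma(27/10, 551/24)
obs 4: x=0 → posterior Inverse-Gamma(16/5, 563/24)
obs 5: x=1 → posterior Inverse-Gamma(37/10, 563/24)
obs 6: x=-3 → posterior Inverse-Gamma(21/5, 755/24)
obs 7: x=-1 → posterior Inverse-Gamma(47/10, 803/24)

4015/684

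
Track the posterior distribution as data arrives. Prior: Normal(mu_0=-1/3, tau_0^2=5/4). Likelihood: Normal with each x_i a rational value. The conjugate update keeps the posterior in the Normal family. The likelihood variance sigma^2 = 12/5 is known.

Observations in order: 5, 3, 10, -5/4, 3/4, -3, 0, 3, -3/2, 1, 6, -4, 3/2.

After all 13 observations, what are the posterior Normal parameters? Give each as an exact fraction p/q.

mu_0=993/746, tau_0^2=60/373

obs 1: x=5 → posterior Normal(109/73, 60/73)
obs 2: x=3 → posterior Normal(92/49, 30/49)
obs 3: x=10 → posterior Normal(434/123, 20/41)
obs 4: x=-5/4 → posterior Normal(1611/592, 15/37)
obs 5: x=3/4 → posterior Normal(843/346, 60/173)
obs 6: x=-3 → posterior Normal(7/4, 10/33)
obs 7: x=0 → posterior Normal(693/446, 60/223)
obs 8: x=3 → posterior Normal(843/496, 15/62)
obs 9: x=-3/2 → posterior Normal(128/91, 20/91)
obs 10: x=1 → posterior Normal(409/298, 30/149)
obs 11: x=6 → posterior Normal(559/323, 60/323)
obs 12: x=-4 → posterior Normal(153/116, 5/29)
obs 13: x=3/2 → posterior Normal(993/746, 60/373)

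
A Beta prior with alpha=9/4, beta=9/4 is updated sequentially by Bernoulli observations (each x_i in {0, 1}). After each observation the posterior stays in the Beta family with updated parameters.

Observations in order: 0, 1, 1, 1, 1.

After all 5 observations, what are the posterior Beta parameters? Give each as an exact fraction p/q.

obs 1: x=0 → posterior Beta(9/4, 13/4)
obs 2: x=1 → posterior Beta(13/4, 13/4)
obs 3: x=1 → posterior Beta(17/4, 13/4)
obs 4: x=1 → posterior Beta(21/4, 13/4)
obs 5: x=1 → posterior Beta(25/4, 13/4)

alpha=25/4, beta=13/4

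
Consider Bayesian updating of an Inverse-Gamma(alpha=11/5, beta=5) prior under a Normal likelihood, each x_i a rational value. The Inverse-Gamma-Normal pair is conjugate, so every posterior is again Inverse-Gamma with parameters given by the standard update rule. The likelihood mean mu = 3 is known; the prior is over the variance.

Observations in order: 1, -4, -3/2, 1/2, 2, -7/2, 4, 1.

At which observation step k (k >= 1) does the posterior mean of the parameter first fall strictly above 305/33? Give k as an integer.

obs 1: x=1 → posterior Inverse-Gamma(27/10, 7)
obs 2: x=-4 → posterior Inverse-Gamma(16/5, 63/2)
obs 3: x=-3/2 → posterior Inverse-Gamma(37/10, 333/8)
obs 4: x=1/2 → posterior Inverse-Gamma(21/5, 179/4)
obs 5: x=2 → posterior Inverse-Gamma(47/10, 181/4)
obs 6: x=-7/2 → posterior Inverse-Gamma(26/5, 531/8)
obs 7: x=4 → posterior Inverse-Gamma(57/10, 535/8)
obs 8: x=1 → posterior Inverse-Gamma(31/5, 551/8)

k = 2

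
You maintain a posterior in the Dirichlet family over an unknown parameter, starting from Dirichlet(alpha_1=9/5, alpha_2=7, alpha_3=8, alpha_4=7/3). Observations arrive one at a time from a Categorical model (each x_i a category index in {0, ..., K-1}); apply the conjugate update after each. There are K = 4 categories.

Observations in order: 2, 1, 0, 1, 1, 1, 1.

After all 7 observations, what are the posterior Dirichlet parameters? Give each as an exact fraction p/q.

alpha_1=14/5, alpha_2=12, alpha_3=9, alpha_4=7/3

obs 1: x=2 → posterior Dirichlet(9/5, 7, 9, 7/3)
obs 2: x=1 → posterior Dirichlet(9/5, 8, 9, 7/3)
obs 3: x=0 → posterior Dirichlet(14/5, 8, 9, 7/3)
obs 4: x=1 → posterior Dirichlet(14/5, 9, 9, 7/3)
obs 5: x=1 → posterior Dirichlet(14/5, 10, 9, 7/3)
obs 6: x=1 → posterior Dirichlet(14/5, 11, 9, 7/3)
obs 7: x=1 → posterior Dirichlet(14/5, 12, 9, 7/3)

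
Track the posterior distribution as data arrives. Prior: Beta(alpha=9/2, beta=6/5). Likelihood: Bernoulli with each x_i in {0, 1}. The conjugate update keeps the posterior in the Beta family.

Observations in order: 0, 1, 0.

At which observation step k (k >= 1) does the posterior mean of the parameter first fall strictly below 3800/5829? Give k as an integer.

k = 3

obs 1: x=0 → posterior Beta(9/2, 11/5)
obs 2: x=1 → posterior Beta(11/2, 11/5)
obs 3: x=0 → posterior Beta(11/2, 16/5)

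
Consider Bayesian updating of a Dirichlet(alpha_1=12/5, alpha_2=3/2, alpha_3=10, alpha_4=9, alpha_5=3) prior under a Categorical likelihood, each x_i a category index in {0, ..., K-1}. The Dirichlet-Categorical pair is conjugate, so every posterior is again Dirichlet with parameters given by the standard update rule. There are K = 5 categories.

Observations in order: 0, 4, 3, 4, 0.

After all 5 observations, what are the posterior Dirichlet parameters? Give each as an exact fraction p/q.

obs 1: x=0 → posterior Dirichlet(17/5, 3/2, 10, 9, 3)
obs 2: x=4 → posterior Dirichlet(17/5, 3/2, 10, 9, 4)
obs 3: x=3 → posterior Dirichlet(17/5, 3/2, 10, 10, 4)
obs 4: x=4 → posterior Dirichlet(17/5, 3/2, 10, 10, 5)
obs 5: x=0 → posterior Dirichlet(22/5, 3/2, 10, 10, 5)

alpha_1=22/5, alpha_2=3/2, alpha_3=10, alpha_4=10, alpha_5=5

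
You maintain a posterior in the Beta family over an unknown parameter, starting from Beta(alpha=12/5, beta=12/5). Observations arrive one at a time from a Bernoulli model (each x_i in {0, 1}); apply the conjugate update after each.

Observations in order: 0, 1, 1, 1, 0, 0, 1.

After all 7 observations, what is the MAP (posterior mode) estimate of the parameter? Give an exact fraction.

27/49

obs 1: x=0 → posterior Beta(12/5, 17/5)
obs 2: x=1 → posterior Beta(17/5, 17/5)
obs 3: x=1 → posterior Beta(22/5, 17/5)
obs 4: x=1 → posterior Beta(27/5, 17/5)
obs 5: x=0 → posterior Beta(27/5, 22/5)
obs 6: x=0 → posterior Beta(27/5, 27/5)
obs 7: x=1 → posterior Beta(32/5, 27/5)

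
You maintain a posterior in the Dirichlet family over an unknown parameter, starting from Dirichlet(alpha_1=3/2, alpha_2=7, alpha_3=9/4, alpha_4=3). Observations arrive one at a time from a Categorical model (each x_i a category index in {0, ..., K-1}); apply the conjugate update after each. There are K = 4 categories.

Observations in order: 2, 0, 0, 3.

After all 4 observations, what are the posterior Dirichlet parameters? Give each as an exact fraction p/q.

obs 1: x=2 → posterior Dirichlet(3/2, 7, 13/4, 3)
obs 2: x=0 → posterior Dirichlet(5/2, 7, 13/4, 3)
obs 3: x=0 → posterior Dirichlet(7/2, 7, 13/4, 3)
obs 4: x=3 → posterior Dirichlet(7/2, 7, 13/4, 4)

alpha_1=7/2, alpha_2=7, alpha_3=13/4, alpha_4=4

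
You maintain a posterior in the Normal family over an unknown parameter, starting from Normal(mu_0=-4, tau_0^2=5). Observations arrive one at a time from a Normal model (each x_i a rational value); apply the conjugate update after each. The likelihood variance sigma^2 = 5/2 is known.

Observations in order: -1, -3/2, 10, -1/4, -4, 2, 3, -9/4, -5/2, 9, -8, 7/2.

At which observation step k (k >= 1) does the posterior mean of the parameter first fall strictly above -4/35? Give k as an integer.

obs 1: x=-1 → posterior Normal(-2, 5/3)
obs 2: x=-3/2 → posterior Normal(-9/5, 1)
obs 3: x=10 → posterior Normal(11/7, 5/7)
obs 4: x=-1/4 → posterior Normal(7/6, 5/9)
obs 5: x=-4 → posterior Normal(5/22, 5/11)
obs 6: x=2 → posterior Normal(1/2, 5/13)
obs 7: x=3 → posterior Normal(5/6, 1/3)
obs 8: x=-9/4 → posterior Normal(8/17, 5/17)
obs 9: x=-5/2 → posterior Normal(3/19, 5/19)
obs 10: x=9 → posterior Normal(1, 5/21)
obs 11: x=-8 → posterior Normal(5/23, 5/23)
obs 12: x=7/2 → posterior Normal(12/25, 1/5)

k = 3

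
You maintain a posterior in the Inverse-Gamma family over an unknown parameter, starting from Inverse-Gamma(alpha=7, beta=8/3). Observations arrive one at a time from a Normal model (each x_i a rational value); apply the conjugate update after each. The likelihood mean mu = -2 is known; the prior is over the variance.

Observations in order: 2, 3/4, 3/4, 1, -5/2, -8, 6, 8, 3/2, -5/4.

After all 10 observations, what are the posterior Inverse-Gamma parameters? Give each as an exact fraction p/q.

obs 1: x=2 → posterior Inverse-Gamma(15/2, 32/3)
obs 2: x=3/4 → posterior Inverse-Gamma(8, 1387/96)
obs 3: x=3/4 → posterior Inverse-Gamma(17/2, 875/48)
obs 4: x=1 → posterior Inverse-Gamma(9, 1091/48)
obs 5: x=-5/2 → posterior Inverse-Gamma(19/2, 1097/48)
obs 6: x=-8 → posterior Inverse-Gamma(10, 1961/48)
obs 7: x=6 → posterior Inverse-Gamma(21/2, 3497/48)
obs 8: x=8 → posterior Inverse-Gamma(11, 5897/48)
obs 9: x=3/2 → posterior Inverse-Gamma(23/2, 6191/48)
obs 10: x=-5/4 → posterior Inverse-Gamma(12, 12409/96)

alpha=12, beta=12409/96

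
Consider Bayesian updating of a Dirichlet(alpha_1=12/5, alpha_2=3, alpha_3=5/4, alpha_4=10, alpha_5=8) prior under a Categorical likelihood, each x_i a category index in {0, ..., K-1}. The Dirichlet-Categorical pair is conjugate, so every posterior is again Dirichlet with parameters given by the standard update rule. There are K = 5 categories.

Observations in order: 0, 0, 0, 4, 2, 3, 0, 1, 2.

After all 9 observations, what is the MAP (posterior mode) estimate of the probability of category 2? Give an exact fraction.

15/191

obs 1: x=0 → posterior Dirichlet(17/5, 3, 5/4, 10, 8)
obs 2: x=0 → posterior Dirichlet(22/5, 3, 5/4, 10, 8)
obs 3: x=0 → posterior Dirichlet(27/5, 3, 5/4, 10, 8)
obs 4: x=4 → posterior Dirichlet(27/5, 3, 5/4, 10, 9)
obs 5: x=2 → posterior Dirichlet(27/5, 3, 9/4, 10, 9)
obs 6: x=3 → posterior Dirichlet(27/5, 3, 9/4, 11, 9)
obs 7: x=0 → posterior Dirichlet(32/5, 3, 9/4, 11, 9)
obs 8: x=1 → posterior Dirichlet(32/5, 4, 9/4, 11, 9)
obs 9: x=2 → posterior Dirichlet(32/5, 4, 13/4, 11, 9)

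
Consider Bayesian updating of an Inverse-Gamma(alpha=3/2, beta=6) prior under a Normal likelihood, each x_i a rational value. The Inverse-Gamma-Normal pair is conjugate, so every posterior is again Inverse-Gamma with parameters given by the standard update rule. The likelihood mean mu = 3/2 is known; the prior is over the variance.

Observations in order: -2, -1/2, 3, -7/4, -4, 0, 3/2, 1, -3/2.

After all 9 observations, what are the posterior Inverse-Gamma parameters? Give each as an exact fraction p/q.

obs 1: x=-2 → posterior Inverse-Gamma(2, 97/8)
obs 2: x=-1/2 → posterior Inverse-Gamma(5/2, 113/8)
obs 3: x=3 → posterior Inverse-Gamma(3, 61/4)
obs 4: x=-7/4 → posterior Inverse-Gamma(7/2, 657/32)
obs 5: x=-4 → posterior Inverse-Gamma(4, 1141/32)
obs 6: x=0 → posterior Inverse-Gamma(9/2, 1177/32)
obs 7: x=3/2 → posterior Inverse-Gamma(5, 1177/32)
obs 8: x=1 → posterior Inverse-Gamma(11/2, 1181/32)
obs 9: x=-3/2 → posterior Inverse-Gamma(6, 1325/32)

alpha=6, beta=1325/32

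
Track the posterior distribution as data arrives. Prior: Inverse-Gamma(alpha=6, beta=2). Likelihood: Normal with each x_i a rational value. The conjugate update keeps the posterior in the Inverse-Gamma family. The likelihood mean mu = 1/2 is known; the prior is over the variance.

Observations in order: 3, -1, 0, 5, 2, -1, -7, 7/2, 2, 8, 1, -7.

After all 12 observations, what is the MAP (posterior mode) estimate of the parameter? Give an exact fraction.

obs 1: x=3 → posterior Inverse-Gamma(13/2, 41/8)
obs 2: x=-1 → posterior Inverse-Gamma(7, 25/4)
obs 3: x=0 → posterior Inverse-Gamma(15/2, 51/8)
obs 4: x=5 → posterior Inverse-Gamma(8, 33/2)
obs 5: x=2 → posterior Inverse-Gamma(17/2, 141/8)
obs 6: x=-1 → posterior Inverse-Gamma(9, 75/4)
obs 7: x=-7 → posterior Inverse-Gamma(19/2, 375/8)
obs 8: x=7/2 → posterior Inverse-Gamma(10, 411/8)
obs 9: x=2 → posterior Inverse-Gamma(21/2, 105/2)
obs 10: x=8 → posterior Inverse-Gamma(11, 645/8)
obs 11: x=1 → posterior Inverse-Gamma(23/2, 323/4)
obs 12: x=-7 → posterior Inverse-Gamma(12, 871/8)

67/8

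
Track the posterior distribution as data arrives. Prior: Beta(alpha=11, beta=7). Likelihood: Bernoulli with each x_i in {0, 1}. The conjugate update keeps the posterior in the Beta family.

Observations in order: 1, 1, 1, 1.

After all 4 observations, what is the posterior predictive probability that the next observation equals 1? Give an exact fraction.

15/22

obs 1: x=1 → posterior Beta(12, 7)
obs 2: x=1 → posterior Beta(13, 7)
obs 3: x=1 → posterior Beta(14, 7)
obs 4: x=1 → posterior Beta(15, 7)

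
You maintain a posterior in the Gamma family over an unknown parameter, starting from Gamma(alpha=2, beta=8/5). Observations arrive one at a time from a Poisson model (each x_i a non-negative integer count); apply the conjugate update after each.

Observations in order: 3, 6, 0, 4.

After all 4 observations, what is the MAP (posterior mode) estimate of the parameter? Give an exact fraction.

obs 1: x=3 → posterior Gamma(5, 13/5)
obs 2: x=6 → posterior Gamma(11, 18/5)
obs 3: x=0 → posterior Gamma(11, 23/5)
obs 4: x=4 → posterior Gamma(15, 28/5)

5/2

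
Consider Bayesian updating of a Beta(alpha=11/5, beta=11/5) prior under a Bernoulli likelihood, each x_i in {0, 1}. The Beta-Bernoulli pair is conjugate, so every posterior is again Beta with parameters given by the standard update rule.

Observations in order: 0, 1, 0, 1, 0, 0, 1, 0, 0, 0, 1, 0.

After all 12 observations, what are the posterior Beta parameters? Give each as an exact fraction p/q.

obs 1: x=0 → posterior Beta(11/5, 16/5)
obs 2: x=1 → posterior Beta(16/5, 16/5)
obs 3: x=0 → posterior Beta(16/5, 21/5)
obs 4: x=1 → posterior Beta(21/5, 21/5)
obs 5: x=0 → posterior Beta(21/5, 26/5)
obs 6: x=0 → posterior Beta(21/5, 31/5)
obs 7: x=1 → posterior Beta(26/5, 31/5)
obs 8: x=0 → posterior Beta(26/5, 36/5)
obs 9: x=0 → posterior Beta(26/5, 41/5)
obs 10: x=0 → posterior Beta(26/5, 46/5)
obs 11: x=1 → posterior Beta(31/5, 46/5)
obs 12: x=0 → posterior Beta(31/5, 51/5)

alpha=31/5, beta=51/5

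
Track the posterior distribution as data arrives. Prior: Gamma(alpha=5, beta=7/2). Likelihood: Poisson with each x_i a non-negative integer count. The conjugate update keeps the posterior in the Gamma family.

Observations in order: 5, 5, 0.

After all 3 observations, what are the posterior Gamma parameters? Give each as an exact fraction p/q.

alpha=15, beta=13/2

obs 1: x=5 → posterior Gamma(10, 9/2)
obs 2: x=5 → posterior Gamma(15, 11/2)
obs 3: x=0 → posterior Gamma(15, 13/2)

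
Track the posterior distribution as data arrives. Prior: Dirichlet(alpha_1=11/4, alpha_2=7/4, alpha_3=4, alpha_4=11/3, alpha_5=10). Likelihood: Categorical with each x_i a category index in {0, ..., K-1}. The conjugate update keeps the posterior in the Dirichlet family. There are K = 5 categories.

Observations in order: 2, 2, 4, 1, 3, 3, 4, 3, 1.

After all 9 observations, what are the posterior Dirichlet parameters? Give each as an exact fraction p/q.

obs 1: x=2 → posterior Dirichlet(11/4, 7/4, 5, 11/3, 10)
obs 2: x=2 → posterior Dirichlet(11/4, 7/4, 6, 11/3, 10)
obs 3: x=4 → posterior Dirichlet(11/4, 7/4, 6, 11/3, 11)
obs 4: x=1 → posterior Dirichlet(11/4, 11/4, 6, 11/3, 11)
obs 5: x=3 → posterior Dirichlet(11/4, 11/4, 6, 14/3, 11)
obs 6: x=3 → posterior Dirichlet(11/4, 11/4, 6, 17/3, 11)
obs 7: x=4 → posterior Dirichlet(11/4, 11/4, 6, 17/3, 12)
obs 8: x=3 → posterior Dirichlet(11/4, 11/4, 6, 20/3, 12)
obs 9: x=1 → posterior Dirichlet(11/4, 15/4, 6, 20/3, 12)

alpha_1=11/4, alpha_2=15/4, alpha_3=6, alpha_4=20/3, alpha_5=12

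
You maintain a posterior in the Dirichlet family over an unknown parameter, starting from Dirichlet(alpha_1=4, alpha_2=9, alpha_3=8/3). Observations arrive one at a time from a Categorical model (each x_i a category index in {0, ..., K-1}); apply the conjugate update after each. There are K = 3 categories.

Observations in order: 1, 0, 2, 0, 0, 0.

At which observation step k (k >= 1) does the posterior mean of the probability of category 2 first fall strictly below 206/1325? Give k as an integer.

obs 1: x=1 → posterior Dirichlet(4, 10, 8/3)
obs 2: x=0 → posterior Dirichlet(5, 10, 8/3)
obs 3: x=2 → posterior Dirichlet(5, 10, 11/3)
obs 4: x=0 → posterior Dirichlet(6, 10, 11/3)
obs 5: x=0 → posterior Dirichlet(7, 10, 11/3)
obs 6: x=0 → posterior Dirichlet(8, 10, 11/3)

k = 2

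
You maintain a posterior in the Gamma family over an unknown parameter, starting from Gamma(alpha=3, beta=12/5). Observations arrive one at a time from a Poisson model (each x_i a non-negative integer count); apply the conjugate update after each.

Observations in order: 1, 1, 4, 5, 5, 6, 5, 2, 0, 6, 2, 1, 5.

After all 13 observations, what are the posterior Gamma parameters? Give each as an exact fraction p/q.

alpha=46, beta=77/5

obs 1: x=1 → posterior Gamma(4, 17/5)
obs 2: x=1 → posterior Gamma(5, 22/5)
obs 3: x=4 → posterior Gamma(9, 27/5)
obs 4: x=5 → posterior Gamma(14, 32/5)
obs 5: x=5 → posterior Gamma(19, 37/5)
obs 6: x=6 → posterior Gamma(25, 42/5)
obs 7: x=5 → posterior Gamma(30, 47/5)
obs 8: x=2 → posterior Gamma(32, 52/5)
obs 9: x=0 → posterior Gamma(32, 57/5)
obs 10: x=6 → posterior Gamma(38, 62/5)
obs 11: x=2 → posterior Gamma(40, 67/5)
obs 12: x=1 → posterior Gamma(41, 72/5)
obs 13: x=5 → posterior Gamma(46, 77/5)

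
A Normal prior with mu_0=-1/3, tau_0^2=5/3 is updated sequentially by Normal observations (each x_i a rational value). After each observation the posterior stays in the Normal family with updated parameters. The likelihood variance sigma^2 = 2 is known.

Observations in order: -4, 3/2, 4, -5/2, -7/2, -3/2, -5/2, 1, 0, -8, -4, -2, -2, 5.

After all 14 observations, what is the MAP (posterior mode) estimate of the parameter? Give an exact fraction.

obs 1: x=-4 → posterior Normal(-2, 10/11)
obs 2: x=3/2 → posterior Normal(-29/32, 5/8)
obs 3: x=4 → posterior Normal(11/42, 10/21)
obs 4: x=-5/2 → posterior Normal(-7/26, 5/13)
obs 5: x=-7/2 → posterior Normal(-49/62, 10/31)
obs 6: x=-3/2 → posterior Normal(-8/9, 5/18)
obs 7: x=-5/2 → posterior Normal(-89/82, 10/41)
obs 8: x=1 → posterior Normal(-79/92, 5/23)
obs 9: x=0 → posterior Normal(-79/102, 10/51)
obs 10: x=-8 → posterior Normal(-159/112, 5/28)
obs 11: x=-4 → posterior Normal(-199/122, 10/61)
obs 12: x=-2 → posterior Normal(-73/44, 5/33)
obs 13: x=-2 → posterior Normal(-239/142, 10/71)
obs 14: x=5 → posterior Normal(-189/152, 5/38)

-189/152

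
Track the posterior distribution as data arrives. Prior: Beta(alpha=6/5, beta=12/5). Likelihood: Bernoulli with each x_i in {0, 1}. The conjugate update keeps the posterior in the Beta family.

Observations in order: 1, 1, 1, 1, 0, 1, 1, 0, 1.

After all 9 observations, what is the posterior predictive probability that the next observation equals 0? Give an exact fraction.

obs 1: x=1 → posterior Beta(11/5, 12/5)
obs 2: x=1 → posterior Beta(16/5, 12/5)
obs 3: x=1 → posterior Beta(21/5, 12/5)
obs 4: x=1 → posterior Beta(26/5, 12/5)
obs 5: x=0 → posterior Beta(26/5, 17/5)
obs 6: x=1 → posterior Beta(31/5, 17/5)
obs 7: x=1 → posterior Beta(36/5, 17/5)
obs 8: x=0 → posterior Beta(36/5, 22/5)
obs 9: x=1 → posterior Beta(41/5, 22/5)

22/63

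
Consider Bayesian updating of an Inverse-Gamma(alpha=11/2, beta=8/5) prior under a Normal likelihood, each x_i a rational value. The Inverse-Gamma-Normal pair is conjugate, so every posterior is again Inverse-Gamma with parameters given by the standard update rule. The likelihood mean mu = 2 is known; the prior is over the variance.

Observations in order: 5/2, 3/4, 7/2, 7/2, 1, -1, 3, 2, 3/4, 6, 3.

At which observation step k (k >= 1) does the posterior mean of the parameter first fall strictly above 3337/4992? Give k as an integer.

k = 4

obs 1: x=5/2 → posterior Inverse-Gamma(6, 69/40)
obs 2: x=3/4 → posterior Inverse-Gamma(13/2, 401/160)
obs 3: x=7/2 → posterior Inverse-Gamma(7, 581/160)
obs 4: x=7/2 → posterior Inverse-Gamma(15/2, 761/160)
obs 5: x=1 → posterior Inverse-Gamma(8, 841/160)
obs 6: x=-1 → posterior Inverse-Gamma(17/2, 1561/160)
obs 7: x=3 → posterior Inverse-Gamma(9, 1641/160)
obs 8: x=2 → posterior Inverse-Gamma(19/2, 1641/160)
obs 9: x=3/4 → posterior Inverse-Gamma(10, 883/80)
obs 10: x=6 → posterior Inverse-Gamma(21/2, 1523/80)
obs 11: x=3 → posterior Inverse-Gamma(11, 1563/80)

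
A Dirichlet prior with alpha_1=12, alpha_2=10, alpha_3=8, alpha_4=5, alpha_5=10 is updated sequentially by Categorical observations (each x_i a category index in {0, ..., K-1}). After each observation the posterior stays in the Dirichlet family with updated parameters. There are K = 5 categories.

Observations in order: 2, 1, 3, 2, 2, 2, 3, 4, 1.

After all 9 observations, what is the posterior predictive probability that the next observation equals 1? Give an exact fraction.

2/9

obs 1: x=2 → posterior Dirichlet(12, 10, 9, 5, 10)
obs 2: x=1 → posterior Dirichlet(12, 11, 9, 5, 10)
obs 3: x=3 → posterior Dirichlet(12, 11, 9, 6, 10)
obs 4: x=2 → posterior Dirichlet(12, 11, 10, 6, 10)
obs 5: x=2 → posterior Dirichlet(12, 11, 11, 6, 10)
obs 6: x=2 → posterior Dirichlet(12, 11, 12, 6, 10)
obs 7: x=3 → posterior Dirichlet(12, 11, 12, 7, 10)
obs 8: x=4 → posterior Dirichlet(12, 11, 12, 7, 11)
obs 9: x=1 → posterior Dirichlet(12, 12, 12, 7, 11)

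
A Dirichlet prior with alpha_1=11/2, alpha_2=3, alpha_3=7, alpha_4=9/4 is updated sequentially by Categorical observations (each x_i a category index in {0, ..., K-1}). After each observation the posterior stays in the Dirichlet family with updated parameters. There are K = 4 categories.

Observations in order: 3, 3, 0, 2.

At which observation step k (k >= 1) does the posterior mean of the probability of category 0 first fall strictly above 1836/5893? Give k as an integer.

obs 1: x=3 → posterior Dirichlet(11/2, 3, 7, 13/4)
obs 2: x=3 → posterior Dirichlet(11/2, 3, 7, 17/4)
obs 3: x=0 → posterior Dirichlet(13/2, 3, 7, 17/4)
obs 4: x=2 → posterior Dirichlet(13/2, 3, 8, 17/4)

k = 3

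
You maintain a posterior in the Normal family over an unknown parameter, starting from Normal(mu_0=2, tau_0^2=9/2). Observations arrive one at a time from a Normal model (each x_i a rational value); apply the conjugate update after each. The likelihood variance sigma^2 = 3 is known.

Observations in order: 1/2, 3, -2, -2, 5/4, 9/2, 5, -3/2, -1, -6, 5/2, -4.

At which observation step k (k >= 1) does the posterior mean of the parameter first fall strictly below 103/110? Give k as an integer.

k = 3

obs 1: x=1/2 → posterior Normal(11/10, 9/5)
obs 2: x=3 → posterior Normal(29/16, 9/8)
obs 3: x=-2 → posterior Normal(17/22, 9/11)
obs 4: x=-2 → posterior Normal(5/28, 9/14)
obs 5: x=5/4 → posterior Normal(25/68, 9/17)
obs 6: x=9/2 → posterior Normal(79/80, 9/20)
obs 7: x=5 → posterior Normal(139/92, 9/23)
obs 8: x=-3/2 → posterior Normal(121/104, 9/26)
obs 9: x=-1 → posterior Normal(109/116, 9/29)
obs 10: x=-6 → posterior Normal(37/128, 9/32)
obs 11: x=5/2 → posterior Normal(67/140, 9/35)
obs 12: x=-4 → posterior Normal(1/8, 9/38)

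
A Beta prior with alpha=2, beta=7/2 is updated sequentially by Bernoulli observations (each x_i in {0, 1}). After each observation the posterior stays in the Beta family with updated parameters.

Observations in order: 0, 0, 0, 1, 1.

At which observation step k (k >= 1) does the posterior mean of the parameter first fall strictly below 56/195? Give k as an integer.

k = 2

obs 1: x=0 → posterior Beta(2, 9/2)
obs 2: x=0 → posterior Beta(2, 11/2)
obs 3: x=0 → posterior Beta(2, 13/2)
obs 4: x=1 → posterior Beta(3, 13/2)
obs 5: x=1 → posterior Beta(4, 13/2)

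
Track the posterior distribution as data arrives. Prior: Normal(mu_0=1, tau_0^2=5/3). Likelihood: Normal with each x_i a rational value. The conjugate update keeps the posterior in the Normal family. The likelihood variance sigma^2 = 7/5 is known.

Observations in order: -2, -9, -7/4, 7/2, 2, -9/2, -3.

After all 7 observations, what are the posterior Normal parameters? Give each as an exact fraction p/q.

mu_0=-1391/784, tau_0^2=5/28

obs 1: x=-2 → posterior Normal(-29/46, 35/46)
obs 2: x=-9 → posterior Normal(-254/71, 35/71)
obs 3: x=-7/4 → posterior Normal(-397/128, 35/96)
obs 4: x=7/2 → posterior Normal(-841/484, 35/121)
obs 5: x=2 → posterior Normal(-641/584, 35/146)
obs 6: x=-9/2 → posterior Normal(-1091/684, 35/171)
obs 7: x=-3 → posterior Normal(-1391/784, 5/28)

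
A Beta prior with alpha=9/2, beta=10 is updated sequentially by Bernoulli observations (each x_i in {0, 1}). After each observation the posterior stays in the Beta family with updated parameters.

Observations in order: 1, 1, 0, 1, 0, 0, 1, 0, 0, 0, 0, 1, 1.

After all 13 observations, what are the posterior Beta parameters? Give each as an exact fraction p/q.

obs 1: x=1 → posterior Beta(11/2, 10)
obs 2: x=1 → posterior Beta(13/2, 10)
obs 3: x=0 → posterior Beta(13/2, 11)
obs 4: x=1 → posterior Beta(15/2, 11)
obs 5: x=0 → posterior Beta(15/2, 12)
obs 6: x=0 → posterior Beta(15/2, 13)
obs 7: x=1 → posterior Beta(17/2, 13)
obs 8: x=0 → posterior Beta(17/2, 14)
obs 9: x=0 → posterior Beta(17/2, 15)
obs 10: x=0 → posterior Beta(17/2, 16)
obs 11: x=0 → posterior Beta(17/2, 17)
obs 12: x=1 → posterior Beta(19/2, 17)
obs 13: x=1 → posterior Beta(21/2, 17)

alpha=21/2, beta=17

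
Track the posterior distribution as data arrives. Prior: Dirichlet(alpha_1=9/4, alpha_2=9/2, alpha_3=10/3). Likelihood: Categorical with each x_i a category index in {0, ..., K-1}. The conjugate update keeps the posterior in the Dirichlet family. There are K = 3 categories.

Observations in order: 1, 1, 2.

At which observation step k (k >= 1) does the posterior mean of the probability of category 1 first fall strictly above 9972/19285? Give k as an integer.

obs 1: x=1 → posterior Dirichlet(9/4, 11/2, 10/3)
obs 2: x=1 → posterior Dirichlet(9/4, 13/2, 10/3)
obs 3: x=2 → posterior Dirichlet(9/4, 13/2, 13/3)

k = 2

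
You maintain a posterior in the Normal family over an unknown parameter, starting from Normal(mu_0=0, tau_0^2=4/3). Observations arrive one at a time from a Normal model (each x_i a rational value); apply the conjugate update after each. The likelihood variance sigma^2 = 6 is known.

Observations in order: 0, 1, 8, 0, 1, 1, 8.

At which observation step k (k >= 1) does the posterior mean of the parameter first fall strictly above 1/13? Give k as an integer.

obs 1: x=0 → posterior Normal(0, 12/11)
obs 2: x=1 → posterior Normal(2/13, 12/13)
obs 3: x=8 → posterior Normal(6/5, 4/5)
obs 4: x=0 → posterior Normal(18/17, 12/17)
obs 5: x=1 → posterior Normal(20/19, 12/19)
obs 6: x=1 → posterior Normal(22/21, 4/7)
obs 7: x=8 → posterior Normal(38/23, 12/23)

k = 2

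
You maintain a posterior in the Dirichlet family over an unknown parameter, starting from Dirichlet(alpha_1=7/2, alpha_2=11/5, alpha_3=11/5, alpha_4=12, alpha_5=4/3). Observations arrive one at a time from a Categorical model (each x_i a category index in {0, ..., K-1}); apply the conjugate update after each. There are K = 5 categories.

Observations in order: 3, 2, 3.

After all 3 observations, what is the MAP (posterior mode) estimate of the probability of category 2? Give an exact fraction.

66/577

obs 1: x=3 → posterior Dirichlet(7/2, 11/5, 11/5, 13, 4/3)
obs 2: x=2 → posterior Dirichlet(7/2, 11/5, 16/5, 13, 4/3)
obs 3: x=3 → posterior Dirichlet(7/2, 11/5, 16/5, 14, 4/3)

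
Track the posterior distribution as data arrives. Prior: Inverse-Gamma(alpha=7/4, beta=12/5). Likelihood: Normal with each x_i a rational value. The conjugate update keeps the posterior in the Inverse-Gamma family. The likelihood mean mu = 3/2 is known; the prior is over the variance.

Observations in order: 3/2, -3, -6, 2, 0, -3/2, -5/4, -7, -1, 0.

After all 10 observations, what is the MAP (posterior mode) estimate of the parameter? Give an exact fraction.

14489/1240

obs 1: x=3/2 → posterior Inverse-Gamma(9/4, 12/5)
obs 2: x=-3 → posterior Inverse-Gamma(11/4, 501/40)
obs 3: x=-6 → posterior Inverse-Gamma(13/4, 813/20)
obs 4: x=2 → posterior Inverse-Gamma(15/4, 1631/40)
obs 5: x=0 → posterior Inverse-Gamma(17/4, 419/10)
obs 6: x=-3/2 → posterior Inverse-Gamma(19/4, 232/5)
obs 7: x=-5/4 → posterior Inverse-Gamma(21/4, 8029/160)
obs 8: x=-7 → posterior Inverse-Gamma(23/4, 13809/160)
obs 9: x=-1 → posterior Inverse-Gamma(25/4, 14309/160)
obs 10: x=0 → posterior Inverse-Gamma(27/4, 14489/160)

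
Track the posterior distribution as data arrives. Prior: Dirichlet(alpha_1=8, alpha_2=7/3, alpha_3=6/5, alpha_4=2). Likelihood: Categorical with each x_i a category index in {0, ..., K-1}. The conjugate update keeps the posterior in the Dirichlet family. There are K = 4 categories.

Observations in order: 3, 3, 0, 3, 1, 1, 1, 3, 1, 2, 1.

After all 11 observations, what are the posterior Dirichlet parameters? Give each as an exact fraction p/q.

alpha_1=9, alpha_2=22/3, alpha_3=11/5, alpha_4=6

obs 1: x=3 → posterior Dirichlet(8, 7/3, 6/5, 3)
obs 2: x=3 → posterior Dirichlet(8, 7/3, 6/5, 4)
obs 3: x=0 → posterior Dirichlet(9, 7/3, 6/5, 4)
obs 4: x=3 → posterior Dirichlet(9, 7/3, 6/5, 5)
obs 5: x=1 → posterior Dirichlet(9, 10/3, 6/5, 5)
obs 6: x=1 → posterior Dirichlet(9, 13/3, 6/5, 5)
obs 7: x=1 → posterior Dirichlet(9, 16/3, 6/5, 5)
obs 8: x=3 → posterior Dirichlet(9, 16/3, 6/5, 6)
obs 9: x=1 → posterior Dirichlet(9, 19/3, 6/5, 6)
obs 10: x=2 → posterior Dirichlet(9, 19/3, 11/5, 6)
obs 11: x=1 → posterior Dirichlet(9, 22/3, 11/5, 6)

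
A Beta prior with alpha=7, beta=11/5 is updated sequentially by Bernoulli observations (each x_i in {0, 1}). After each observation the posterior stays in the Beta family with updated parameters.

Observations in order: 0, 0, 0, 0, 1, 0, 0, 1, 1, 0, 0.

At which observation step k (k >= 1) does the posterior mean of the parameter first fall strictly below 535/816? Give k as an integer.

obs 1: x=0 → posterior Beta(7, 16/5)
obs 2: x=0 → posterior Beta(7, 21/5)
obs 3: x=0 → posterior Beta(7, 26/5)
obs 4: x=0 → posterior Beta(7, 31/5)
obs 5: x=1 → posterior Beta(8, 31/5)
obs 6: x=0 → posterior Beta(8, 36/5)
obs 7: x=0 → posterior Beta(8, 41/5)
obs 8: x=1 → posterior Beta(9, 41/5)
obs 9: x=1 → posterior Beta(10, 41/5)
obs 10: x=0 → posterior Beta(10, 46/5)
obs 11: x=0 → posterior Beta(10, 51/5)

k = 2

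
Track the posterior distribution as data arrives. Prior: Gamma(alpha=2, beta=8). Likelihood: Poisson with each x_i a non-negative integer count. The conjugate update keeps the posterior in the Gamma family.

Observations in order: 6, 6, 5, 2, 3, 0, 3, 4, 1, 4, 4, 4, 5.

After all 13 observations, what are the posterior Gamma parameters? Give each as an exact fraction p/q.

alpha=49, beta=21

obs 1: x=6 → posterior Gamma(8, 9)
obs 2: x=6 → posterior Gamma(14, 10)
obs 3: x=5 → posterior Gamma(19, 11)
obs 4: x=2 → posterior Gamma(21, 12)
obs 5: x=3 → posterior Gamma(24, 13)
obs 6: x=0 → posterior Gamma(24, 14)
obs 7: x=3 → posterior Gamma(27, 15)
obs 8: x=4 → posterior Gamma(31, 16)
obs 9: x=1 → posterior Gamma(32, 17)
obs 10: x=4 → posterior Gamma(36, 18)
obs 11: x=4 → posterior Gamma(40, 19)
obs 12: x=4 → posterior Gamma(44, 20)
obs 13: x=5 → posterior Gamma(49, 21)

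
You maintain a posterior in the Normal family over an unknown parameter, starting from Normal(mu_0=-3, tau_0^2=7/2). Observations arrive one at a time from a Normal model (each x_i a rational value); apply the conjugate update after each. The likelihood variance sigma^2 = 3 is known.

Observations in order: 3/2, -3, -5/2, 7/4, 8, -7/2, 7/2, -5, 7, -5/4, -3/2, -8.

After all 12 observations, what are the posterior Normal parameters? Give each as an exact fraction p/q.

mu_0=-13/30, tau_0^2=7/30

obs 1: x=3/2 → posterior Normal(-15/26, 21/13)
obs 2: x=-3 → posterior Normal(-57/40, 21/20)
obs 3: x=-5/2 → posterior Normal(-46/27, 7/9)
obs 4: x=7/4 → posterior Normal(-135/136, 21/34)
obs 5: x=8 → posterior Normal(89/164, 21/41)
obs 6: x=-7/2 → posterior Normal(-3/64, 7/16)
obs 7: x=7/2 → posterior Normal(89/220, 21/55)
obs 8: x=-5 → posterior Normal(-51/248, 21/62)
obs 9: x=7 → posterior Normal(145/276, 7/23)
obs 10: x=-5/4 → posterior Normal(55/152, 21/76)
obs 11: x=-3/2 → posterior Normal(17/83, 21/83)
obs 12: x=-8 → posterior Normal(-13/30, 7/30)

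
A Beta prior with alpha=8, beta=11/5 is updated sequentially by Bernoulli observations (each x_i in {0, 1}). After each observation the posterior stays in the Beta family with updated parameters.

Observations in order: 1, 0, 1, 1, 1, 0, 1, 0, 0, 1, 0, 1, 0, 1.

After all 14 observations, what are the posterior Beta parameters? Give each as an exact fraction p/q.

alpha=16, beta=41/5

obs 1: x=1 → posterior Beta(9, 11/5)
obs 2: x=0 → posterior Beta(9, 16/5)
obs 3: x=1 → posterior Beta(10, 16/5)
obs 4: x=1 → posterior Beta(11, 16/5)
obs 5: x=1 → posterior Beta(12, 16/5)
obs 6: x=0 → posterior Beta(12, 21/5)
obs 7: x=1 → posterior Beta(13, 21/5)
obs 8: x=0 → posterior Beta(13, 26/5)
obs 9: x=0 → posterior Beta(13, 31/5)
obs 10: x=1 → posterior Beta(14, 31/5)
obs 11: x=0 → posterior Beta(14, 36/5)
obs 12: x=1 → posterior Beta(15, 36/5)
obs 13: x=0 → posterior Beta(15, 41/5)
obs 14: x=1 → posterior Beta(16, 41/5)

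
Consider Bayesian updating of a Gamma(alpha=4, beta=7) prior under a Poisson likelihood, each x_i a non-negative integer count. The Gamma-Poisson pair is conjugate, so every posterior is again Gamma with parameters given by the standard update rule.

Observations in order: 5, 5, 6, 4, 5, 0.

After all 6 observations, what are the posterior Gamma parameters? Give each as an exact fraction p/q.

alpha=29, beta=13

obs 1: x=5 → posterior Gamma(9, 8)
obs 2: x=5 → posterior Gamma(14, 9)
obs 3: x=6 → posterior Gamma(20, 10)
obs 4: x=4 → posterior Gamma(24, 11)
obs 5: x=5 → posterior Gamma(29, 12)
obs 6: x=0 → posterior Gamma(29, 13)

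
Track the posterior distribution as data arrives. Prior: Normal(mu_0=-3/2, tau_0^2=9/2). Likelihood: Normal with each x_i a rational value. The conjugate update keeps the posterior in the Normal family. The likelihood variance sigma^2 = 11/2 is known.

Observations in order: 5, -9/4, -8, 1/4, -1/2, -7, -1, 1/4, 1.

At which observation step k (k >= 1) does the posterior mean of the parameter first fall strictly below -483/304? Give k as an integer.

k = 3

obs 1: x=5 → posterior Normal(57/40, 99/40)
obs 2: x=-9/4 → posterior Normal(33/116, 99/58)
obs 3: x=-8 → posterior Normal(-255/152, 99/76)
obs 4: x=1/4 → posterior Normal(-123/94, 99/94)
obs 5: x=-1/2 → posterior Normal(-33/28, 99/112)
obs 6: x=-7 → posterior Normal(-129/65, 99/130)
obs 7: x=-1 → posterior Normal(-69/37, 99/148)
obs 8: x=1/4 → posterior Normal(-543/332, 99/166)
obs 9: x=1 → posterior Normal(-507/368, 99/184)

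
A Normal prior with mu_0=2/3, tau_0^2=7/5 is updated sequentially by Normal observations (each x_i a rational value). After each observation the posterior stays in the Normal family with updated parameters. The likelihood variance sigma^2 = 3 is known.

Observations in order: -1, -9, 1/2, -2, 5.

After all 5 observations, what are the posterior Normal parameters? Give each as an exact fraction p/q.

obs 1: x=-1 → posterior Normal(3/22, 21/22)
obs 2: x=-9 → posterior Normal(-60/29, 21/29)
obs 3: x=1/2 → posterior Normal(-113/72, 7/12)
obs 4: x=-2 → posterior Normal(-141/86, 21/43)
obs 5: x=5 → posterior Normal(-71/100, 21/50)

mu_0=-71/100, tau_0^2=21/50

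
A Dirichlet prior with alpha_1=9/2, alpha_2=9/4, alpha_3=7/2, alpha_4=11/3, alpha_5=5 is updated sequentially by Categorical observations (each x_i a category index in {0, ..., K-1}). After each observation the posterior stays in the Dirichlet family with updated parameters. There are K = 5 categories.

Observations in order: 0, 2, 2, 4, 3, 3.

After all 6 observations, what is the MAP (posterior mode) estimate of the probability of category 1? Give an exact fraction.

obs 1: x=0 → posterior Dirichlet(11/2, 9/4, 7/2, 11/3, 5)
obs 2: x=2 → posterior Dirichlet(11/2, 9/4, 9/2, 11/3, 5)
obs 3: x=2 → posterior Dirichlet(11/2, 9/4, 11/2, 11/3, 5)
obs 4: x=4 → posterior Dirichlet(11/2, 9/4, 11/2, 11/3, 6)
obs 5: x=3 → posterior Dirichlet(11/2, 9/4, 11/2, 14/3, 6)
obs 6: x=3 → posterior Dirichlet(11/2, 9/4, 11/2, 17/3, 6)

15/239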